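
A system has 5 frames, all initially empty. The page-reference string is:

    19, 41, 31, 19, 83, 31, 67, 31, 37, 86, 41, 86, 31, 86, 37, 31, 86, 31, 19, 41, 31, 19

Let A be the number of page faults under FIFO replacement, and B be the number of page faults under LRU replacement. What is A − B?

1

Under FIFO: F F F . F . F . F F F . F . . . . . F . . . → 10 faults.
Under LRU: F F F . F . F . F F F . . . . . . . F . . . → 9 faults.
A − B = 10 − 9 = 1.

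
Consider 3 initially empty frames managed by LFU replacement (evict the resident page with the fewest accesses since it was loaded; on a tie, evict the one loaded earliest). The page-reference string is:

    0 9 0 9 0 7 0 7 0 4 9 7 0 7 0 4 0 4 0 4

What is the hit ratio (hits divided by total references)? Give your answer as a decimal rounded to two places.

0.70

0: fault, frames (0)
9: fault, frames (0 9)
0: hit
9: hit
0: hit
7: fault, frames (0 9 7)
0: hit
7: hit
0: hit
4: fault, evict 9, frames (0 7 4)
9: fault, evict 4, frames (0 7 9)
7: hit
0: hit
7: hit
0: hit
4: fault, evict 9, frames (0 7 4)
0: hit
4: hit
0: hit
4: hit
Hits: 14 of 20 references → 14/20 = 0.7000.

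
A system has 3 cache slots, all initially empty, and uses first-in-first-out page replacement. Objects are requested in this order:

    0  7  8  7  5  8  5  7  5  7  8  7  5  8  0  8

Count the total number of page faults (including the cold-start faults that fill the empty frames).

5

0: fault, frames {0}
7: fault, frames {0,7}
8: fault, frames {0,7,8}
7: hit
5: fault, evict 0, frames {7,8,5}
8: hit
5: hit
7: hit
5: hit
7: hit
8: hit
7: hit
5: hit
8: hit
0: fault, evict 7, frames {8,5,0}
8: hit
Page faults: 5.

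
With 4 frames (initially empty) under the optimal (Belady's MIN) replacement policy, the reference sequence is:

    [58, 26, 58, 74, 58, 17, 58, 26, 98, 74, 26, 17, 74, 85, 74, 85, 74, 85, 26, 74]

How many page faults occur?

6

58 -> fault, frames (58)
26 -> fault, frames (58 26)
58 -> hit
74 -> fault, frames (58 26 74)
58 -> hit
17 -> fault, frames (58 26 74 17)
58 -> hit
26 -> hit
98 -> fault, evict 58, frames (26 74 17 98)
74 -> hit
26 -> hit
17 -> hit
74 -> hit
85 -> fault, evict 98, frames (26 74 17 85)
74 -> hit
85 -> hit
74 -> hit
85 -> hit
26 -> hit
74 -> hit
Page faults: 6.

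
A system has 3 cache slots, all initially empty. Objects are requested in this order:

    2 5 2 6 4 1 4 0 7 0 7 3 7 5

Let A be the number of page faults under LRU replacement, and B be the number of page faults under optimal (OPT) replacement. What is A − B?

1

Under LRU: F F . F F F . F F . . F . F → 9 faults.
Under OPT: F F . F F F . F F . . F . . → 8 faults.
A − B = 9 − 8 = 1.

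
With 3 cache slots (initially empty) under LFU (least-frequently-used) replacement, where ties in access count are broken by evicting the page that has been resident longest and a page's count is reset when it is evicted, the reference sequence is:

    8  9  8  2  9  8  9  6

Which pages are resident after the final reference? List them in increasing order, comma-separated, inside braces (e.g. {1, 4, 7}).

8 → miss, frames {8}
9 → miss, frames {8,9}
8 → hit
2 → miss, frames {8,9,2}
9 → hit
8 → hit
9 → hit
6 → miss, evict 2, frames {8,9,6}

{6, 8, 9}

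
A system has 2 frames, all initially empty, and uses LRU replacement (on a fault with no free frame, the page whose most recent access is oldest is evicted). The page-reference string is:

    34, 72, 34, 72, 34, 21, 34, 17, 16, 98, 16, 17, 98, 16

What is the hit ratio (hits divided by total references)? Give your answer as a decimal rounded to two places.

0.36

34 → fault, frames {34}
72 → fault, frames {34,72}
34 → hit
72 → hit
34 → hit
21 → fault, evict 72, frames {34,21}
34 → hit
17 → fault, evict 21, frames {34,17}
16 → fault, evict 34, frames {17,16}
98 → fault, evict 17, frames {16,98}
16 → hit
17 → fault, evict 98, frames {16,17}
98 → fault, evict 16, frames {17,98}
16 → fault, evict 17, frames {98,16}
Hits: 5 of 14 references → 5/14 = 0.3571.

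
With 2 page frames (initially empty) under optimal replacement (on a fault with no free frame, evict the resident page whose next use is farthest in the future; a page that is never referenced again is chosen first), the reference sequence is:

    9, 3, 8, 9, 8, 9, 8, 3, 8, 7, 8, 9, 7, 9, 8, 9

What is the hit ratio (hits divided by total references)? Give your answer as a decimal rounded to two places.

9: fault, frames (9)
3: fault, frames (9 3)
8: fault, evict 3, frames (9 8)
9: hit
8: hit
9: hit
8: hit
3: fault, evict 9, frames (8 3)
8: hit
7: fault, evict 3, frames (8 7)
8: hit
9: fault, evict 8, frames (7 9)
7: hit
9: hit
8: fault, evict 7, frames (9 8)
9: hit
Hits: 9 of 16 references → 9/16 = 0.5625.

0.56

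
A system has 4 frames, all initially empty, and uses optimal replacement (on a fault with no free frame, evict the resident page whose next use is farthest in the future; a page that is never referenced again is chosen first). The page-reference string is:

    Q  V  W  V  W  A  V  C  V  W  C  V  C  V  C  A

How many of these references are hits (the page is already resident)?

11

Q → fault, frames [Q]
V → fault, frames [Q, V]
W → fault, frames [Q, V, W]
V → hit
W → hit
A → fault, frames [Q, V, W, A]
V → hit
C → fault, evict Q, frames [V, W, A, C]
V → hit
W → hit
C → hit
V → hit
C → hit
V → hit
C → hit
A → hit
Hits: 11.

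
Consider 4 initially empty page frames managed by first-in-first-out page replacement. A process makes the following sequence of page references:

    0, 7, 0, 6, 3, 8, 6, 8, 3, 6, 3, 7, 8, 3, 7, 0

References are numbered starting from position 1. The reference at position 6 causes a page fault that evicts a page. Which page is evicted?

pos 1: 0 -> miss, frames [0]
pos 2: 7 -> miss, frames [0, 7]
pos 3: 0 -> hit
pos 4: 6 -> miss, frames [0, 7, 6]
pos 5: 3 -> miss, frames [0, 7, 6, 3]
pos 6: 8 -> miss, evict 0, frames [7, 6, 3, 8]
At position 6, page 0 is evicted.

0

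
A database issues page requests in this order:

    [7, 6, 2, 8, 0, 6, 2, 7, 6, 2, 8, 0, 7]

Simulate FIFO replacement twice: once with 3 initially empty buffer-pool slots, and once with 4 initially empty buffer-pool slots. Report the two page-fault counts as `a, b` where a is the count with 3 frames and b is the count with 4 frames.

10, 11

3 frames: F F F F F F F F . . F F . → 10 faults.
4 frames: F F F F F . . F F F F F F → 11 faults.
11 > 10: adding a frame increased faults — Belady's anomaly.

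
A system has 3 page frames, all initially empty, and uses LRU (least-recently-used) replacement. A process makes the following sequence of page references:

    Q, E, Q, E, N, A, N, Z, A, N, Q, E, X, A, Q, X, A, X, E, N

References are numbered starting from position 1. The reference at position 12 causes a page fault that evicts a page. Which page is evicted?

pos 1: Q → miss, frames {Q}
pos 2: E → miss, frames {Q,E}
pos 3: Q → hit
pos 4: E → hit
pos 5: N → miss, frames {Q,E,N}
pos 6: A → miss, evict Q, frames {E,N,A}
pos 7: N → hit
pos 8: Z → miss, evict E, frames {A,N,Z}
pos 9: A → hit
pos 10: N → hit
pos 11: Q → miss, evict Z, frames {A,N,Q}
pos 12: E → miss, evict A, frames {N,Q,E}
At position 12, page A is evicted.

A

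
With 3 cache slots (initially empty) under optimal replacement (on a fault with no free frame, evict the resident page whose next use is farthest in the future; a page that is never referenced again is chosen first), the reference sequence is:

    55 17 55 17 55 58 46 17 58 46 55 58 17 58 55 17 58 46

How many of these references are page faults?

55: miss, frames [55]
17: miss, frames [55, 17]
55: hit
17: hit
55: hit
58: miss, frames [55, 17, 58]
46: miss, evict 55, frames [17, 58, 46]
17: hit
58: hit
46: hit
55: miss, evict 46, frames [17, 58, 55]
58: hit
17: hit
58: hit
55: hit
17: hit
58: hit
46: miss, evict 55, frames [17, 58, 46]
Page faults: 6.

6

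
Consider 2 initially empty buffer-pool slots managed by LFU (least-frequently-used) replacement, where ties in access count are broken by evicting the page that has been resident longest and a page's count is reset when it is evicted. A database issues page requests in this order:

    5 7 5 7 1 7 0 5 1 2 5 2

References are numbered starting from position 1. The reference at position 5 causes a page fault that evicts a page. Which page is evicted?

5

pos 1: 5 -> fault, frames [5]
pos 2: 7 -> fault, frames [5, 7]
pos 3: 5 -> hit
pos 4: 7 -> hit
pos 5: 1 -> fault, evict 5, frames [7, 1]
At position 5, page 5 is evicted.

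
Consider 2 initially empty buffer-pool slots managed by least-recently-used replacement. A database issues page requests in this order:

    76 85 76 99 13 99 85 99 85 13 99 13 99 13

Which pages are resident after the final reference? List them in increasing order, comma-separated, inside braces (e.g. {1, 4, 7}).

76: miss, frames (76)
85: miss, frames (76 85)
76: hit
99: miss, evict 85, frames (76 99)
13: miss, evict 76, frames (99 13)
99: hit
85: miss, evict 13, frames (99 85)
99: hit
85: hit
13: miss, evict 99, frames (85 13)
99: miss, evict 85, frames (13 99)
13: hit
99: hit
13: hit

{13, 99}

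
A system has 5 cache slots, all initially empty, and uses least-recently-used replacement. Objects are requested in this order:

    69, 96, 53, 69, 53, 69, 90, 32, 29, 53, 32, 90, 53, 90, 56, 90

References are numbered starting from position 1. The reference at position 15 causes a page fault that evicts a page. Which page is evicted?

69

pos 1: 69: fault, frames {69}
pos 2: 96: fault, frames {69,96}
pos 3: 53: fault, frames {69,96,53}
pos 4: 69: hit
pos 5: 53: hit
pos 6: 69: hit
pos 7: 90: fault, frames {96,53,69,90}
pos 8: 32: fault, frames {96,53,69,90,32}
pos 9: 29: fault, evict 96, frames {53,69,90,32,29}
pos 10: 53: hit
pos 11: 32: hit
pos 12: 90: hit
pos 13: 53: hit
pos 14: 90: hit
pos 15: 56: fault, evict 69, frames {29,32,53,90,56}
At position 15, page 69 is evicted.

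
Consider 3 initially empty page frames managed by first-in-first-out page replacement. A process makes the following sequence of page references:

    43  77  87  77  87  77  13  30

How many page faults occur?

5

43 → fault, frames [43]
77 → fault, frames [43, 77]
87 → fault, frames [43, 77, 87]
77 → hit
87 → hit
77 → hit
13 → fault, evict 43, frames [77, 87, 13]
30 → fault, evict 77, frames [87, 13, 30]
Page faults: 5.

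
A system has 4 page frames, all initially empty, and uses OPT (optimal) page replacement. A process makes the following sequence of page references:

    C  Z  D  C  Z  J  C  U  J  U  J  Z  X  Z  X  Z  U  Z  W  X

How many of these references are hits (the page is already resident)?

13

C → fault, frames [C]
Z → fault, frames [C, Z]
D → fault, frames [C, Z, D]
C → hit
Z → hit
J → fault, frames [C, Z, D, J]
C → hit
U → fault, evict D, frames [C, Z, J, U]
J → hit
U → hit
J → hit
Z → hit
X → fault, evict J, frames [C, Z, U, X]
Z → hit
X → hit
Z → hit
U → hit
Z → hit
W → fault, evict U, frames [C, Z, X, W]
X → hit
Hits: 13.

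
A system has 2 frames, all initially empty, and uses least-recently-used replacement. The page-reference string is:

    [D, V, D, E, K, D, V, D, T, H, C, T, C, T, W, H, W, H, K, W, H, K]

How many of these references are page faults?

16

D -> miss, frames (D)
V -> miss, frames (D V)
D -> hit
E -> miss, evict V, frames (D E)
K -> miss, evict D, frames (E K)
D -> miss, evict E, frames (K D)
V -> miss, evict K, frames (D V)
D -> hit
T -> miss, evict V, frames (D T)
H -> miss, evict D, frames (T H)
C -> miss, evict T, frames (H C)
T -> miss, evict H, frames (C T)
C -> hit
T -> hit
W -> miss, evict C, frames (T W)
H -> miss, evict T, frames (W H)
W -> hit
H -> hit
K -> miss, evict W, frames (H K)
W -> miss, evict H, frames (K W)
H -> miss, evict K, frames (W H)
K -> miss, evict W, frames (H K)
Page faults: 16.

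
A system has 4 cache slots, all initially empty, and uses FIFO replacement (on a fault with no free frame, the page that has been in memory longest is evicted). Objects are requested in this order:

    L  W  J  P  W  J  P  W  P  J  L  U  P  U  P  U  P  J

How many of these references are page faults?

5

L: miss, frames [L]
W: miss, frames [L, W]
J: miss, frames [L, W, J]
P: miss, frames [L, W, J, P]
W: hit
J: hit
P: hit
W: hit
P: hit
J: hit
L: hit
U: miss, evict L, frames [W, J, P, U]
P: hit
U: hit
P: hit
U: hit
P: hit
J: hit
Page faults: 5.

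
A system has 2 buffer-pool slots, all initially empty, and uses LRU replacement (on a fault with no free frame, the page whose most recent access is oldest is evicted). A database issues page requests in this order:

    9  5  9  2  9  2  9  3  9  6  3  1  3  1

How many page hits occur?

9 → miss, frames [9]
5 → miss, frames [9, 5]
9 → hit
2 → miss, evict 5, frames [9, 2]
9 → hit
2 → hit
9 → hit
3 → miss, evict 2, frames [9, 3]
9 → hit
6 → miss, evict 3, frames [9, 6]
3 → miss, evict 9, frames [6, 3]
1 → miss, evict 6, frames [3, 1]
3 → hit
1 → hit
Hits: 7.

7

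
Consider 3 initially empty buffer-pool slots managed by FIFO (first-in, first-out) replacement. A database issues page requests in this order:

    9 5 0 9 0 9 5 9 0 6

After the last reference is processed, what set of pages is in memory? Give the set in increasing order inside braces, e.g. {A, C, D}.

{0, 5, 6}

9 -> fault, frames {9}
5 -> fault, frames {9,5}
0 -> fault, frames {9,5,0}
9 -> hit
0 -> hit
9 -> hit
5 -> hit
9 -> hit
0 -> hit
6 -> fault, evict 9, frames {5,0,6}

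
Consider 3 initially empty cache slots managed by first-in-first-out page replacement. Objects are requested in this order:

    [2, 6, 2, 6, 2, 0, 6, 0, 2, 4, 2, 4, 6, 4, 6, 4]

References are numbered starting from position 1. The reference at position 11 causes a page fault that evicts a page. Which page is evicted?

pos 1: 2 → miss, frames {2}
pos 2: 6 → miss, frames {2,6}
pos 3: 2 → hit
pos 4: 6 → hit
pos 5: 2 → hit
pos 6: 0 → miss, frames {2,6,0}
pos 7: 6 → hit
pos 8: 0 → hit
pos 9: 2 → hit
pos 10: 4 → miss, evict 2, frames {6,0,4}
pos 11: 2 → miss, evict 6, frames {0,4,2}
At position 11, page 6 is evicted.

6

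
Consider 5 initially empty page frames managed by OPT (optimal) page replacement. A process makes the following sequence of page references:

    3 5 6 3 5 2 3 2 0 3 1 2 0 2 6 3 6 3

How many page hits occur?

12

3 → fault, frames {3}
5 → fault, frames {3,5}
6 → fault, frames {3,5,6}
3 → hit
5 → hit
2 → fault, frames {3,5,6,2}
3 → hit
2 → hit
0 → fault, frames {3,5,6,2,0}
3 → hit
1 → fault, evict 5, frames {3,6,2,0,1}
2 → hit
0 → hit
2 → hit
6 → hit
3 → hit
6 → hit
3 → hit
Hits: 12.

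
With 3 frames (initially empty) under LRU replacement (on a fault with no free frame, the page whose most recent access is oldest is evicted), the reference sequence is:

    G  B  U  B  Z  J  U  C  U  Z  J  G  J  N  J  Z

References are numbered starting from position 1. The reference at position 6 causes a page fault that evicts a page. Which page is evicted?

U

pos 1: G -> miss, frames {G}
pos 2: B -> miss, frames {G,B}
pos 3: U -> miss, frames {G,B,U}
pos 4: B -> hit
pos 5: Z -> miss, evict G, frames {U,B,Z}
pos 6: J -> miss, evict U, frames {B,Z,J}
At position 6, page U is evicted.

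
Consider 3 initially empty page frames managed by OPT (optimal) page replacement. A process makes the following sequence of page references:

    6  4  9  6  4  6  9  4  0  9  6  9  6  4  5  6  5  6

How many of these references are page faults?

6

6 → miss, frames (6)
4 → miss, frames (6 4)
9 → miss, frames (6 4 9)
6 → hit
4 → hit
6 → hit
9 → hit
4 → hit
0 → miss, evict 4, frames (6 9 0)
9 → hit
6 → hit
9 → hit
6 → hit
4 → miss, evict 0, frames (6 9 4)
5 → miss, evict 4, frames (6 9 5)
6 → hit
5 → hit
6 → hit
Page faults: 6.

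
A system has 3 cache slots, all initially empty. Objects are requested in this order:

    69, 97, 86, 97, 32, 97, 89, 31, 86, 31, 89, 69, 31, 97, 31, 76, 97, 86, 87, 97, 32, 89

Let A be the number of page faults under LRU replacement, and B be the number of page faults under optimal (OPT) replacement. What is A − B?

Under LRU: F F F . F . F F F . . F . F . F . F F . F F → 14 faults.
Under OPT: F F F . F . F F . . . F . F . F . . F . F F → 12 faults.
A − B = 14 − 12 = 2.

2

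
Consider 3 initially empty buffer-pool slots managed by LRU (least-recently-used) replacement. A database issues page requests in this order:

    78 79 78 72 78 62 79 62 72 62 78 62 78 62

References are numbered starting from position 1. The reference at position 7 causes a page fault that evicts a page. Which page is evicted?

72

pos 1: 78 -> miss, frames (78)
pos 2: 79 -> miss, frames (78 79)
pos 3: 78 -> hit
pos 4: 72 -> miss, frames (79 78 72)
pos 5: 78 -> hit
pos 6: 62 -> miss, evict 79, frames (72 78 62)
pos 7: 79 -> miss, evict 72, frames (78 62 79)
At position 7, page 72 is evicted.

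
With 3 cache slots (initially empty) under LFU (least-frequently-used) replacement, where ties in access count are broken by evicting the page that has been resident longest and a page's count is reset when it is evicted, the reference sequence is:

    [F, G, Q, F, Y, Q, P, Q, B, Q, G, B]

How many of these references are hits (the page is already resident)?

F -> fault, frames (F)
G -> fault, frames (F G)
Q -> fault, frames (F G Q)
F -> hit
Y -> fault, evict G, frames (F Q Y)
Q -> hit
P -> fault, evict Y, frames (F Q P)
Q -> hit
B -> fault, evict P, frames (F Q B)
Q -> hit
G -> fault, evict B, frames (F Q G)
B -> fault, evict G, frames (F Q B)
Hits: 4.

4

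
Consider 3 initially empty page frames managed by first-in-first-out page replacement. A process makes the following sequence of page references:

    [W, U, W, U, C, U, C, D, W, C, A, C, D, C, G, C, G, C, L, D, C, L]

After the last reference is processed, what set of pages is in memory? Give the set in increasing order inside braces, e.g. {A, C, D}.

W: fault, frames [W]
U: fault, frames [W, U]
W: hit
U: hit
C: fault, frames [W, U, C]
U: hit
C: hit
D: fault, evict W, frames [U, C, D]
W: fault, evict U, frames [C, D, W]
C: hit
A: fault, evict C, frames [D, W, A]
C: fault, evict D, frames [W, A, C]
D: fault, evict W, frames [A, C, D]
C: hit
G: fault, evict A, frames [C, D, G]
C: hit
G: hit
C: hit
L: fault, evict C, frames [D, G, L]
D: hit
C: fault, evict D, frames [G, L, C]
L: hit

{C, G, L}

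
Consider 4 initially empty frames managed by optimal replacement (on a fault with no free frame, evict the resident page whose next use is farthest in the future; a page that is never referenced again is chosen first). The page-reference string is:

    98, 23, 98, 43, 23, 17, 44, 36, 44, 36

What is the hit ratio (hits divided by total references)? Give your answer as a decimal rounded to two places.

0.40

98 → fault, frames {98}
23 → fault, frames {98,23}
98 → hit
43 → fault, frames {98,23,43}
23 → hit
17 → fault, frames {98,23,43,17}
44 → fault, evict 17, frames {98,23,43,44}
36 → fault, evict 43, frames {98,23,44,36}
44 → hit
36 → hit
Hits: 4 of 10 references → 4/10 = 0.4000.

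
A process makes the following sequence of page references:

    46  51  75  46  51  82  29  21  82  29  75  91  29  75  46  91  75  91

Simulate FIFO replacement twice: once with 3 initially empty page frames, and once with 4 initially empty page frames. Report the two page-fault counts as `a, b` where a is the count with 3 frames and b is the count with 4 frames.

12, 9

3 frames: F F F . . F F F . . F F F . F . F F → 12 faults.
4 frames: F F F . . F F F . . . F . F F . . . → 9 faults.
9 < 12: adding a frame reduced faults, as is typical.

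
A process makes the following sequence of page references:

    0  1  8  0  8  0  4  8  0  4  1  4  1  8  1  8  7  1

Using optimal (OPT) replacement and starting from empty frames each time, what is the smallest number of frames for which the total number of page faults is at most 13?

f=1: 18 faults
f=2: 8 faults
f=3: 6 faults
f=4: 5 faults
f=5: 5 faults
Smallest f with faults ≤ 13 is 2.

2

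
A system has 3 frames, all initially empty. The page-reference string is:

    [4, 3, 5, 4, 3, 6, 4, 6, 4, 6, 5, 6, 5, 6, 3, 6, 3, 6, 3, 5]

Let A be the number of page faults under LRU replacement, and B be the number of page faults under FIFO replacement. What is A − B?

-1

Under LRU: F F F . . F . . . . F . . . F . . . . . → 6 faults.
Under FIFO: F F F . . F F . . . . . . . F . . . . F → 7 faults.
A − B = 6 − 7 = -1.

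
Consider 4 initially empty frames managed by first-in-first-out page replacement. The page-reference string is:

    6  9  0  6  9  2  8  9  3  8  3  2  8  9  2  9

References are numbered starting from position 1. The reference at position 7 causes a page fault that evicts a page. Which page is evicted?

6

pos 1: 6: fault, frames (6)
pos 2: 9: fault, frames (6 9)
pos 3: 0: fault, frames (6 9 0)
pos 4: 6: hit
pos 5: 9: hit
pos 6: 2: fault, frames (6 9 0 2)
pos 7: 8: fault, evict 6, frames (9 0 2 8)
At position 7, page 6 is evicted.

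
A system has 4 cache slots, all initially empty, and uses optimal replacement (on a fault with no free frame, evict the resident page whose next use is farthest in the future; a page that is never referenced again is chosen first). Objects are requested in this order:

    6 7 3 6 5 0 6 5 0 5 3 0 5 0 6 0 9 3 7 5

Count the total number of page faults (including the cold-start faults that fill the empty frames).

6 -> miss, frames [6]
7 -> miss, frames [6, 7]
3 -> miss, frames [6, 7, 3]
6 -> hit
5 -> miss, frames [6, 7, 3, 5]
0 -> miss, evict 7, frames [6, 3, 5, 0]
6 -> hit
5 -> hit
0 -> hit
5 -> hit
3 -> hit
0 -> hit
5 -> hit
0 -> hit
6 -> hit
0 -> hit
9 -> miss, evict 0, frames [6, 3, 5, 9]
3 -> hit
7 -> miss, evict 9, frames [6, 3, 5, 7]
5 -> hit
Page faults: 7.

7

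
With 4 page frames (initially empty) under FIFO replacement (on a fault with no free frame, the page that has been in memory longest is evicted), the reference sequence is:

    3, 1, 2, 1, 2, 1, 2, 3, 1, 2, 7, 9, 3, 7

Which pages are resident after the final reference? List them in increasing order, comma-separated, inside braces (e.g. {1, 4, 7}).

3 -> miss, frames {3}
1 -> miss, frames {3,1}
2 -> miss, frames {3,1,2}
1 -> hit
2 -> hit
1 -> hit
2 -> hit
3 -> hit
1 -> hit
2 -> hit
7 -> miss, frames {3,1,2,7}
9 -> miss, evict 3, frames {1,2,7,9}
3 -> miss, evict 1, frames {2,7,9,3}
7 -> hit

{2, 3, 7, 9}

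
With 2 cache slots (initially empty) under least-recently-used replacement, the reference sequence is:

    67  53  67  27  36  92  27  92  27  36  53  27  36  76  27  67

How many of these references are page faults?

13

67: fault, frames (67)
53: fault, frames (67 53)
67: hit
27: fault, evict 53, frames (67 27)
36: fault, evict 67, frames (27 36)
92: fault, evict 27, frames (36 92)
27: fault, evict 36, frames (92 27)
92: hit
27: hit
36: fault, evict 92, frames (27 36)
53: fault, evict 27, frames (36 53)
27: fault, evict 36, frames (53 27)
36: fault, evict 53, frames (27 36)
76: fault, evict 27, frames (36 76)
27: fault, evict 36, frames (76 27)
67: fault, evict 76, frames (27 67)
Page faults: 13.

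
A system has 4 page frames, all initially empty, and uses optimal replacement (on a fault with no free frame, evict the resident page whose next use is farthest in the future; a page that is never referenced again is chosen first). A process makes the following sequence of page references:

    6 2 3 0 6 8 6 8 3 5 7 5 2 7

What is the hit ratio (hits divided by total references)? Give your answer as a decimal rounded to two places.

0.50

6: fault, frames (6)
2: fault, frames (6 2)
3: fault, frames (6 2 3)
0: fault, frames (6 2 3 0)
6: hit
8: fault, evict 0, frames (6 2 3 8)
6: hit
8: hit
3: hit
5: fault, evict 8, frames (6 2 3 5)
7: fault, evict 3, frames (6 2 5 7)
5: hit
2: hit
7: hit
Hits: 7 of 14 references → 7/14 = 0.5000.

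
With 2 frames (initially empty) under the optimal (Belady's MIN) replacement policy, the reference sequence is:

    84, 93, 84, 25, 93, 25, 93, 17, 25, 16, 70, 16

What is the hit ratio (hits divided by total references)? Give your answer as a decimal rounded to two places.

84 -> miss, frames (84)
93 -> miss, frames (84 93)
84 -> hit
25 -> miss, evict 84, frames (93 25)
93 -> hit
25 -> hit
93 -> hit
17 -> miss, evict 93, frames (25 17)
25 -> hit
16 -> miss, evict 17, frames (25 16)
70 -> miss, evict 25, frames (16 70)
16 -> hit
Hits: 6 of 12 references → 6/12 = 0.5000.

0.50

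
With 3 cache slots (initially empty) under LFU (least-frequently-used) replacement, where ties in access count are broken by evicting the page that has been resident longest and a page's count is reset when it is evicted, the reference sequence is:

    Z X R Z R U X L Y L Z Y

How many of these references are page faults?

Z -> miss, frames [Z]
X -> miss, frames [Z, X]
R -> miss, frames [Z, X, R]
Z -> hit
R -> hit
U -> miss, evict X, frames [Z, R, U]
X -> miss, evict U, frames [Z, R, X]
L -> miss, evict X, frames [Z, R, L]
Y -> miss, evict L, frames [Z, R, Y]
L -> miss, evict Y, frames [Z, R, L]
Z -> hit
Y -> miss, evict L, frames [Z, R, Y]
Page faults: 9.

9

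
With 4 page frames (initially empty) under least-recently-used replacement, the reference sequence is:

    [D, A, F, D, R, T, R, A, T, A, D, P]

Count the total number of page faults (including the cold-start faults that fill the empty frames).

7

D -> fault, frames {D}
A -> fault, frames {D,A}
F -> fault, frames {D,A,F}
D -> hit
R -> fault, frames {A,F,D,R}
T -> fault, evict A, frames {F,D,R,T}
R -> hit
A -> fault, evict F, frames {D,T,R,A}
T -> hit
A -> hit
D -> hit
P -> fault, evict R, frames {T,A,D,P}
Page faults: 7.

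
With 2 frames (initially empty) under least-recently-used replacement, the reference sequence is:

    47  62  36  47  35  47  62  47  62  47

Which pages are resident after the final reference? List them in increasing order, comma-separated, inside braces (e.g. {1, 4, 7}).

47 -> fault, frames [47]
62 -> fault, frames [47, 62]
36 -> fault, evict 47, frames [62, 36]
47 -> fault, evict 62, frames [36, 47]
35 -> fault, evict 36, frames [47, 35]
47 -> hit
62 -> fault, evict 35, frames [47, 62]
47 -> hit
62 -> hit
47 -> hit

{47, 62}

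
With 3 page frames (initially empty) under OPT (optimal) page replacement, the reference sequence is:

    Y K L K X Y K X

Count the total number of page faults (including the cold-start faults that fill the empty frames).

4

Y → miss, frames {Y}
K → miss, frames {Y,K}
L → miss, frames {Y,K,L}
K → hit
X → miss, evict L, frames {Y,K,X}
Y → hit
K → hit
X → hit
Page faults: 4.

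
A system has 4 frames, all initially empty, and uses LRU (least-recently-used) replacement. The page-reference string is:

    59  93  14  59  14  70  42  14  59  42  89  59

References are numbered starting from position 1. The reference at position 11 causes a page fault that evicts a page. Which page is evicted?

pos 1: 59 -> miss, frames {59}
pos 2: 93 -> miss, frames {59,93}
pos 3: 14 -> miss, frames {59,93,14}
pos 4: 59 -> hit
pos 5: 14 -> hit
pos 6: 70 -> miss, frames {93,59,14,70}
pos 7: 42 -> miss, evict 93, frames {59,14,70,42}
pos 8: 14 -> hit
pos 9: 59 -> hit
pos 10: 42 -> hit
pos 11: 89 -> miss, evict 70, frames {14,59,42,89}
At position 11, page 70 is evicted.

70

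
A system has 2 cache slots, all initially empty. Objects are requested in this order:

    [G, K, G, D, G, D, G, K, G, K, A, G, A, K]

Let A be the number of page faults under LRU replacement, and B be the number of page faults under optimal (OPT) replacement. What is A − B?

Under LRU: F F . F . . . F . . F F . F → 7 faults.
Under OPT: F F . F . . . F . . F . . F → 6 faults.
A − B = 7 − 6 = 1.

1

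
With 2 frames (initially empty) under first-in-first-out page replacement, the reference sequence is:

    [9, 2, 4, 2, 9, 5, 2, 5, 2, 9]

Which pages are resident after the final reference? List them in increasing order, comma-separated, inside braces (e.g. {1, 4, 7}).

9: miss, frames [9]
2: miss, frames [9, 2]
4: miss, evict 9, frames [2, 4]
2: hit
9: miss, evict 2, frames [4, 9]
5: miss, evict 4, frames [9, 5]
2: miss, evict 9, frames [5, 2]
5: hit
2: hit
9: miss, evict 5, frames [2, 9]

{2, 9}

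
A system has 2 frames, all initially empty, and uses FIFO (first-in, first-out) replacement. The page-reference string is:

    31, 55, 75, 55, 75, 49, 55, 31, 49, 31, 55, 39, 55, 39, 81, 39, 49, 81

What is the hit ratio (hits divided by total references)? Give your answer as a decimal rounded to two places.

0.39

31 → fault, frames [31]
55 → fault, frames [31, 55]
75 → fault, evict 31, frames [55, 75]
55 → hit
75 → hit
49 → fault, evict 55, frames [75, 49]
55 → fault, evict 75, frames [49, 55]
31 → fault, evict 49, frames [55, 31]
49 → fault, evict 55, frames [31, 49]
31 → hit
55 → fault, evict 31, frames [49, 55]
39 → fault, evict 49, frames [55, 39]
55 → hit
39 → hit
81 → fault, evict 55, frames [39, 81]
39 → hit
49 → fault, evict 39, frames [81, 49]
81 → hit
Hits: 7 of 18 references → 7/18 = 0.3889.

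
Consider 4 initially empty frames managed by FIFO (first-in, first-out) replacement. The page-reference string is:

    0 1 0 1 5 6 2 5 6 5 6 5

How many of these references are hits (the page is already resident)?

0 -> miss, frames (0)
1 -> miss, frames (0 1)
0 -> hit
1 -> hit
5 -> miss, frames (0 1 5)
6 -> miss, frames (0 1 5 6)
2 -> miss, evict 0, frames (1 5 6 2)
5 -> hit
6 -> hit
5 -> hit
6 -> hit
5 -> hit
Hits: 7.

7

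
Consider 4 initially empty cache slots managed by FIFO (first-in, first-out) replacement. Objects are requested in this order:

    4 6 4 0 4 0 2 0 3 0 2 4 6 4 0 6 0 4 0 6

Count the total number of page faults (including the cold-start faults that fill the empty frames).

4: miss, frames (4)
6: miss, frames (4 6)
4: hit
0: miss, frames (4 6 0)
4: hit
0: hit
2: miss, frames (4 6 0 2)
0: hit
3: miss, evict 4, frames (6 0 2 3)
0: hit
2: hit
4: miss, evict 6, frames (0 2 3 4)
6: miss, evict 0, frames (2 3 4 6)
4: hit
0: miss, evict 2, frames (3 4 6 0)
6: hit
0: hit
4: hit
0: hit
6: hit
Page faults: 8.

8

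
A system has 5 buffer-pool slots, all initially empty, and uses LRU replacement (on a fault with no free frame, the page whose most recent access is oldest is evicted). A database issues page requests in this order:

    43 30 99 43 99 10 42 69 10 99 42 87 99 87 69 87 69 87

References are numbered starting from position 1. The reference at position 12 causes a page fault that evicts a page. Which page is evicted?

43

pos 1: 43 -> miss, frames [43]
pos 2: 30 -> miss, frames [43, 30]
pos 3: 99 -> miss, frames [43, 30, 99]
pos 4: 43 -> hit
pos 5: 99 -> hit
pos 6: 10 -> miss, frames [30, 43, 99, 10]
pos 7: 42 -> miss, frames [30, 43, 99, 10, 42]
pos 8: 69 -> miss, evict 30, frames [43, 99, 10, 42, 69]
pos 9: 10 -> hit
pos 10: 99 -> hit
pos 11: 42 -> hit
pos 12: 87 -> miss, evict 43, frames [69, 10, 99, 42, 87]
At position 12, page 43 is evicted.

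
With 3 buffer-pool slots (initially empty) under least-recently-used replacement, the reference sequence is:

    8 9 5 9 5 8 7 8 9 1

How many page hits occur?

8 → fault, frames [8]
9 → fault, frames [8, 9]
5 → fault, frames [8, 9, 5]
9 → hit
5 → hit
8 → hit
7 → fault, evict 9, frames [5, 8, 7]
8 → hit
9 → fault, evict 5, frames [7, 8, 9]
1 → fault, evict 7, frames [8, 9, 1]
Hits: 4.

4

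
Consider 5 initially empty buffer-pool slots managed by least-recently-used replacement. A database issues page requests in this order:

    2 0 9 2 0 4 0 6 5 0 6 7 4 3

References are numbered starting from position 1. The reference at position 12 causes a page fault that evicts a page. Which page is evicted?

2

pos 1: 2: fault, frames {2}
pos 2: 0: fault, frames {2,0}
pos 3: 9: fault, frames {2,0,9}
pos 4: 2: hit
pos 5: 0: hit
pos 6: 4: fault, frames {9,2,0,4}
pos 7: 0: hit
pos 8: 6: fault, frames {9,2,4,0,6}
pos 9: 5: fault, evict 9, frames {2,4,0,6,5}
pos 10: 0: hit
pos 11: 6: hit
pos 12: 7: fault, evict 2, frames {4,5,0,6,7}
At position 12, page 2 is evicted.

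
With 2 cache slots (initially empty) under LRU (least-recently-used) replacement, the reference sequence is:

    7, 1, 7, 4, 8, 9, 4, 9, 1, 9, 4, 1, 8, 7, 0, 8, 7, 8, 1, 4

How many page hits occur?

4

7: miss, frames {7}
1: miss, frames {7,1}
7: hit
4: miss, evict 1, frames {7,4}
8: miss, evict 7, frames {4,8}
9: miss, evict 4, frames {8,9}
4: miss, evict 8, frames {9,4}
9: hit
1: miss, evict 4, frames {9,1}
9: hit
4: miss, evict 1, frames {9,4}
1: miss, evict 9, frames {4,1}
8: miss, evict 4, frames {1,8}
7: miss, evict 1, frames {8,7}
0: miss, evict 8, frames {7,0}
8: miss, evict 7, frames {0,8}
7: miss, evict 0, frames {8,7}
8: hit
1: miss, evict 7, frames {8,1}
4: miss, evict 8, frames {1,4}
Hits: 4.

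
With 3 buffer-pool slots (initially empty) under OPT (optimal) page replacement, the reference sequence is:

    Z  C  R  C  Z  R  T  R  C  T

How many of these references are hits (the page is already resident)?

Z → fault, frames (Z)
C → fault, frames (Z C)
R → fault, frames (Z C R)
C → hit
Z → hit
R → hit
T → fault, evict Z, frames (C R T)
R → hit
C → hit
T → hit
Hits: 6.

6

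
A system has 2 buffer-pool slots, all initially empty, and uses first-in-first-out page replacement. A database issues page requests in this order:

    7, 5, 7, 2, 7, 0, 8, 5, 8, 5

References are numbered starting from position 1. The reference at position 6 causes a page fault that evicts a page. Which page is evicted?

2

pos 1: 7 -> miss, frames {7}
pos 2: 5 -> miss, frames {7,5}
pos 3: 7 -> hit
pos 4: 2 -> miss, evict 7, frames {5,2}
pos 5: 7 -> miss, evict 5, frames {2,7}
pos 6: 0 -> miss, evict 2, frames {7,0}
At position 6, page 2 is evicted.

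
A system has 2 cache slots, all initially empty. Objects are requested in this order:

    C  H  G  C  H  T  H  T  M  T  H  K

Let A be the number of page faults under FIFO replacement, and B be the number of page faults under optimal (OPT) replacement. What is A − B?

Under FIFO: F F F F F F . . F . F F → 9 faults.
Under OPT: F F F . F F . . F . F F → 8 faults.
A − B = 9 − 8 = 1.

1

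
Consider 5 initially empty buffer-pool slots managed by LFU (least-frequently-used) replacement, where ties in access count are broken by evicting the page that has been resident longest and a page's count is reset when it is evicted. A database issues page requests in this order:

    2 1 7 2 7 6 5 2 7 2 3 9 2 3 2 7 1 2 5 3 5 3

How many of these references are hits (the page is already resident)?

13

2 -> miss, frames [2]
1 -> miss, frames [2, 1]
7 -> miss, frames [2, 1, 7]
2 -> hit
7 -> hit
6 -> miss, frames [2, 1, 7, 6]
5 -> miss, frames [2, 1, 7, 6, 5]
2 -> hit
7 -> hit
2 -> hit
3 -> miss, evict 1, frames [2, 7, 6, 5, 3]
9 -> miss, evict 6, frames [2, 7, 5, 3, 9]
2 -> hit
3 -> hit
2 -> hit
7 -> hit
1 -> miss, evict 5, frames [2, 7, 3, 9, 1]
2 -> hit
5 -> miss, evict 9, frames [2, 7, 3, 1, 5]
3 -> hit
5 -> hit
3 -> hit
Hits: 13.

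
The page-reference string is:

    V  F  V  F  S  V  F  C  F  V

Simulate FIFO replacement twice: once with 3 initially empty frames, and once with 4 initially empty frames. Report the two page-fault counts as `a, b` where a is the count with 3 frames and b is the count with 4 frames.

5, 4

3 frames: F F . . F . . F . F → 5 faults.
4 frames: F F . . F . . F . . → 4 faults.
4 < 5: adding a frame reduced faults, as is typical.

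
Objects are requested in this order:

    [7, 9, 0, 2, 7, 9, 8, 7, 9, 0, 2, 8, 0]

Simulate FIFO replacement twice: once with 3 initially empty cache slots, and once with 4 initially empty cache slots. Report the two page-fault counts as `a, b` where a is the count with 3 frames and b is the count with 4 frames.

3 frames: F F F F F F F . . F F . . → 9 faults.
4 frames: F F F F . . F F F F F F . → 10 faults.
10 > 9: adding a frame increased faults — Belady's anomaly.

9, 10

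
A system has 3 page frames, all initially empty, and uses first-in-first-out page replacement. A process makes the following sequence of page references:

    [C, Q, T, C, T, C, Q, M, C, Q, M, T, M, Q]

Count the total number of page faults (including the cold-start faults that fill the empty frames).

8

C: miss, frames [C]
Q: miss, frames [C, Q]
T: miss, frames [C, Q, T]
C: hit
T: hit
C: hit
Q: hit
M: miss, evict C, frames [Q, T, M]
C: miss, evict Q, frames [T, M, C]
Q: miss, evict T, frames [M, C, Q]
M: hit
T: miss, evict M, frames [C, Q, T]
M: miss, evict C, frames [Q, T, M]
Q: hit
Page faults: 8.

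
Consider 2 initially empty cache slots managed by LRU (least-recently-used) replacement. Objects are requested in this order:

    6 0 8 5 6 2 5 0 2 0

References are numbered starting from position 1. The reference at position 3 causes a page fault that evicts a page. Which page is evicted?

pos 1: 6 → fault, frames [6]
pos 2: 0 → fault, frames [6, 0]
pos 3: 8 → fault, evict 6, frames [0, 8]
At position 3, page 6 is evicted.

6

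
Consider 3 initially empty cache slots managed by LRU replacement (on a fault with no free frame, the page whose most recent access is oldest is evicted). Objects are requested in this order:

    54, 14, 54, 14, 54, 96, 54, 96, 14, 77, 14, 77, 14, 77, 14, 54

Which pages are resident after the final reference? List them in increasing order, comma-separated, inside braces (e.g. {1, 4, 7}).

{14, 54, 77}

54 → fault, frames [54]
14 → fault, frames [54, 14]
54 → hit
14 → hit
54 → hit
96 → fault, frames [14, 54, 96]
54 → hit
96 → hit
14 → hit
77 → fault, evict 54, frames [96, 14, 77]
14 → hit
77 → hit
14 → hit
77 → hit
14 → hit
54 → fault, evict 96, frames [77, 14, 54]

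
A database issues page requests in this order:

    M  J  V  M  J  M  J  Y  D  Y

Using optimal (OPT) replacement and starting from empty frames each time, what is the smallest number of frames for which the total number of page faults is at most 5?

f=1: 10 faults
f=2: 6 faults
f=3: 5 faults
f=4: 5 faults
f=5: 5 faults
Smallest f with faults ≤ 5 is 3.

3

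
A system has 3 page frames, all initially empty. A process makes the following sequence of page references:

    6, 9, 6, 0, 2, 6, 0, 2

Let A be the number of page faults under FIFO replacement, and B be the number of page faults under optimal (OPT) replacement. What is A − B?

Under FIFO: F F . F F F . . → 5 faults.
Under OPT: F F . F F . . . → 4 faults.
A − B = 5 − 4 = 1.

1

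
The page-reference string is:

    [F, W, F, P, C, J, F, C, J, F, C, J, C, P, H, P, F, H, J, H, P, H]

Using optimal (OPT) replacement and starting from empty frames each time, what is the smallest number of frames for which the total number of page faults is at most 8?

f=1: 22 faults
f=2: 13 faults
f=3: 8 faults
f=4: 6 faults
f=5: 6 faults
f=6: 6 faults
Smallest f with faults ≤ 8 is 3.

3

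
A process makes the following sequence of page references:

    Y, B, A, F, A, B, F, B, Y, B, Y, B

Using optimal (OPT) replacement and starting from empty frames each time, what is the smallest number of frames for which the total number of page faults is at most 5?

3

f=1: 12 faults
f=2: 6 faults
f=3: 5 faults
f=4: 4 faults
Smallest f with faults ≤ 5 is 3.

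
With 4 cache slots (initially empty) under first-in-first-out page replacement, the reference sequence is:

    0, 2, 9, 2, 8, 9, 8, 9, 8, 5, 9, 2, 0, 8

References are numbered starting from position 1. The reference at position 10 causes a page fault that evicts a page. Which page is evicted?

0

pos 1: 0 → fault, frames (0)
pos 2: 2 → fault, frames (0 2)
pos 3: 9 → fault, frames (0 2 9)
pos 4: 2 → hit
pos 5: 8 → fault, frames (0 2 9 8)
pos 6: 9 → hit
pos 7: 8 → hit
pos 8: 9 → hit
pos 9: 8 → hit
pos 10: 5 → fault, evict 0, frames (2 9 8 5)
At position 10, page 0 is evicted.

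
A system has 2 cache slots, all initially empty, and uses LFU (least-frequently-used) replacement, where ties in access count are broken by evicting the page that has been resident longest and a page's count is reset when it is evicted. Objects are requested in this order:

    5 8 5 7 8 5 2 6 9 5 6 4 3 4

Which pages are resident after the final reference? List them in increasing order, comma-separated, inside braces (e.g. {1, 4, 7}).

5: fault, frames [5]
8: fault, frames [5, 8]
5: hit
7: fault, evict 8, frames [5, 7]
8: fault, evict 7, frames [5, 8]
5: hit
2: fault, evict 8, frames [5, 2]
6: fault, evict 2, frames [5, 6]
9: fault, evict 6, frames [5, 9]
5: hit
6: fault, evict 9, frames [5, 6]
4: fault, evict 6, frames [5, 4]
3: fault, evict 4, frames [5, 3]
4: fault, evict 3, frames [5, 4]

{4, 5}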